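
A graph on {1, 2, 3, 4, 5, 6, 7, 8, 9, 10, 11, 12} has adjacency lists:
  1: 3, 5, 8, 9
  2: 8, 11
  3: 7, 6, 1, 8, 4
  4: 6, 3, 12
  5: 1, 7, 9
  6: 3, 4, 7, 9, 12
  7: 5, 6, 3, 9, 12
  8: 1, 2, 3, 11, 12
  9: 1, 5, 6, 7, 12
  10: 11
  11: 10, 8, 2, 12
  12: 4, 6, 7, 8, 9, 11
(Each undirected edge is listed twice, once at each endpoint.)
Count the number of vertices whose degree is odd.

Degrees: 1:4, 2:2, 3:5, 4:3, 5:3, 6:5, 7:5, 8:5, 9:5, 10:1, 11:4, 12:6
Odd-degree vertices: 3, 4, 5, 6, 7, 8, 9, 10.

8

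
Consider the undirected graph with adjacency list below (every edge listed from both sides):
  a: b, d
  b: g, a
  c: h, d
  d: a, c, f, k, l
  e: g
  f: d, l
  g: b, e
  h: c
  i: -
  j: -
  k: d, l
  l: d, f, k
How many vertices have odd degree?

Degrees: a:2, b:2, c:2, d:5, e:1, f:2, g:2, h:1, i:0, j:0, k:2, l:3
Odd-degree vertices: d, e, h, l.

4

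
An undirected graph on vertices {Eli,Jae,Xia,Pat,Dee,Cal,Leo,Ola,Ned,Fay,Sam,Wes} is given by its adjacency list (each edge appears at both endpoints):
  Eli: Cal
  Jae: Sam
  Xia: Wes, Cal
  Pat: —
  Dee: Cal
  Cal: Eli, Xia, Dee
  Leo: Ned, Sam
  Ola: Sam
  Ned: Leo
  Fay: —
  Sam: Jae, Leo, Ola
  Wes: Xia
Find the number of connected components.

Component: {Pat}
Component: {Fay}
Component: {Eli, Xia, Dee, Cal, Wes}
Component: {Jae, Leo, Ola, Ned, Sam}

4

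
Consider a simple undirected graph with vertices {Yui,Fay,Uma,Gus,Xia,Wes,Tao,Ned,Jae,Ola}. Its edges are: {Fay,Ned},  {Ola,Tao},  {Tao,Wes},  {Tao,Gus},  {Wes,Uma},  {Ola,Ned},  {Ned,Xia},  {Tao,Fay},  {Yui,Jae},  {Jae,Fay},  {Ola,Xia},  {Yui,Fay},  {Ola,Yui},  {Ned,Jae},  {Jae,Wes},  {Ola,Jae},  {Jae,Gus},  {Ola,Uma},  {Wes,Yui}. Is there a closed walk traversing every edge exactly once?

Yes

Degrees: Yui:4, Fay:4, Uma:2, Gus:2, Xia:2, Wes:4, Tao:4, Ned:4, Jae:6, Ola:6
Every vertex has even degree and the edges form a single connected piece, so an Eulerian circuit exists.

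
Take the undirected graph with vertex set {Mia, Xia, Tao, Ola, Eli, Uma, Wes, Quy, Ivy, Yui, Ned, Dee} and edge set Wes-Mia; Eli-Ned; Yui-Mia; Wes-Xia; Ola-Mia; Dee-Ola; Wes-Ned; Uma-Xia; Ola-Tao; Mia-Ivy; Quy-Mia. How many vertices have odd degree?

Degrees: Mia:5, Xia:2, Tao:1, Ola:3, Eli:1, Uma:1, Wes:3, Quy:1, Ivy:1, Yui:1, Ned:2, Dee:1
Odd-degree vertices: Mia, Tao, Ola, Eli, Uma, Wes, Quy, Ivy, Yui, Dee.

10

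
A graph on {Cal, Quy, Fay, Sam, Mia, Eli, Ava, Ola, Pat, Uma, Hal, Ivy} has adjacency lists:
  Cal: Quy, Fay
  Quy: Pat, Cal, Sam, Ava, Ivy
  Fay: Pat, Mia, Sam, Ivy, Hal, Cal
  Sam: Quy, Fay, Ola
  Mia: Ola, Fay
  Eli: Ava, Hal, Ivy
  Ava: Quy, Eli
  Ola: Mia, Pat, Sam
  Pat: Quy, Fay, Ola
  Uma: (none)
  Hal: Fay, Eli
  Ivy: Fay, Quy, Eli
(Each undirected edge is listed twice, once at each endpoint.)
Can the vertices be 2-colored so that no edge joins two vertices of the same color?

Yes

A valid 2-coloring puts {Quy, Fay, Eli, Ola, Uma} on one side and {Cal, Sam, Mia, Ava, Pat, Hal, Ivy} on the other; every edge crosses between the two sides.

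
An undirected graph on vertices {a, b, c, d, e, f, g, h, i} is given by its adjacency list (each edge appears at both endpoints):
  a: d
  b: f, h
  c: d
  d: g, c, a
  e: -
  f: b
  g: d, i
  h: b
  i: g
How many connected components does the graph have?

3

Component: {e}
Component: {b, f, h}
Component: {a, c, d, g, i}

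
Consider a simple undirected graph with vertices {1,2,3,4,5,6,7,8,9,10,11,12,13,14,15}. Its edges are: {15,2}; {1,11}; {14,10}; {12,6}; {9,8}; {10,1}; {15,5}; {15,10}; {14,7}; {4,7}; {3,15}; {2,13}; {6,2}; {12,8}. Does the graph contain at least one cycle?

|V| = 15, |E| = 14, number of components = 1.
Since 14 = 15 - 1, the graph is a forest and contains no cycle.

No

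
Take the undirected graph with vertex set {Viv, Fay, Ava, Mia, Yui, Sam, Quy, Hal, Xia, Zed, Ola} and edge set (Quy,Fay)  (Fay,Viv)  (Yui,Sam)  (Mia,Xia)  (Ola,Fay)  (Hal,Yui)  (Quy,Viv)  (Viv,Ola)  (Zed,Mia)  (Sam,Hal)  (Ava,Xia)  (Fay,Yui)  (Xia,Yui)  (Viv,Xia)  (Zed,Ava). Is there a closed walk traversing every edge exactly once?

Degrees: Viv:4, Fay:4, Ava:2, Mia:2, Yui:4, Sam:2, Quy:2, Hal:2, Xia:4, Zed:2, Ola:2
All degrees are even and the non-isolated vertices are connected — an Eulerian circuit exists.

Yes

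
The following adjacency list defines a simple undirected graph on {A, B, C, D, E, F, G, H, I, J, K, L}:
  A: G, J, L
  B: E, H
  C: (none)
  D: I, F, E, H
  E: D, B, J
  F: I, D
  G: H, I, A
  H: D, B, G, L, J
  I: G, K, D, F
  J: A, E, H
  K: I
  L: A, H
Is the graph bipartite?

F-D-I-F is an odd cycle (length 3), and a bipartite graph can contain only even cycles.

No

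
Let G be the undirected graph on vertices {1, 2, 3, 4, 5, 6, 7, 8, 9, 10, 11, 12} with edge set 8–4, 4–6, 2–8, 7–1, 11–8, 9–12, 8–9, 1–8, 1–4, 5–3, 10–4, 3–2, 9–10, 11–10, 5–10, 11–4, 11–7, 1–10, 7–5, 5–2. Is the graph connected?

Starting from 1 and exploring outward reaches every vertex (1, 8, 7, 10, 4, 2, 9, 11, 5, 6, 3, 12); the graph is connected.

Yes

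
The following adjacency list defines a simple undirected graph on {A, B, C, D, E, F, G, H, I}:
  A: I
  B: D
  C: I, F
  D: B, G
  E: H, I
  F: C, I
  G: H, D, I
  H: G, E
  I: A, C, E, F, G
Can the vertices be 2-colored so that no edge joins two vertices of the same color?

No

F-C-I-F is an odd cycle (length 3), and a bipartite graph can contain only even cycles.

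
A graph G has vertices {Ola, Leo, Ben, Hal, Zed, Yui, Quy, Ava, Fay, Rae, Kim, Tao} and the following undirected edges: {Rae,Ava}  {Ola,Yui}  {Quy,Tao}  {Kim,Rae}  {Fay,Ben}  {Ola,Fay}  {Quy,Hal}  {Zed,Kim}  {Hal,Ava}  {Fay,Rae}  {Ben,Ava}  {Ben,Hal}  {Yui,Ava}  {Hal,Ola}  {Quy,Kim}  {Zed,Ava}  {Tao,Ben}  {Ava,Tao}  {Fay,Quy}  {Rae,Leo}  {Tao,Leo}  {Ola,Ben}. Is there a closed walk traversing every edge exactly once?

No

Degrees: Ola:4, Leo:2, Ben:5, Hal:4, Zed:2, Yui:2, Quy:4, Ava:6, Fay:4, Rae:4, Kim:3, Tao:4
Ben, Kim have odd degree; an Eulerian circuit needs every degree to be even, so none exists.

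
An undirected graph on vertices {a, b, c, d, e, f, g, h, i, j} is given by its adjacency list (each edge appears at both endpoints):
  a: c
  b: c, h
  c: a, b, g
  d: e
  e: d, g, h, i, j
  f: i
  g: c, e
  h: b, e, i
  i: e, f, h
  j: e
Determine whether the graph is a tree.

No

The graph has 10 vertices and 11 edges.
A tree on 10 vertices has exactly 9 edges; this graph has 11, so it contains a cycle and is not a tree.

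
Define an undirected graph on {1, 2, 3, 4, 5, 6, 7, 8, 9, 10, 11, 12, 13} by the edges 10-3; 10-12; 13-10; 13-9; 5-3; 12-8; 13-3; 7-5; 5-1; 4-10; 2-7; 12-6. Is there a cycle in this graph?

Yes

|V| = 13, |E| = 12, number of components = 2.
One cycle is 3-10-13-3.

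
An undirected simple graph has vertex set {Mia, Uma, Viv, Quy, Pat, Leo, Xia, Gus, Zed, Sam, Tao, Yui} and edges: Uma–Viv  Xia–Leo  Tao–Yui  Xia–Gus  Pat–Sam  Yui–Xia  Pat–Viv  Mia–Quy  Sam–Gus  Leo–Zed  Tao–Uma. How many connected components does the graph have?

2

Component: {Mia, Quy}
Component: {Uma, Viv, Pat, Leo, Xia, Gus, Zed, Sam, Tao, Yui}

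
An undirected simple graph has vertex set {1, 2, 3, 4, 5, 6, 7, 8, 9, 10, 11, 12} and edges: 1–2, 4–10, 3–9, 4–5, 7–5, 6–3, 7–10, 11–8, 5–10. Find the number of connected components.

5

Component: {12}
Component: {1, 2}
Component: {8, 11}
Component: {3, 6, 9}
Component: {4, 5, 7, 10}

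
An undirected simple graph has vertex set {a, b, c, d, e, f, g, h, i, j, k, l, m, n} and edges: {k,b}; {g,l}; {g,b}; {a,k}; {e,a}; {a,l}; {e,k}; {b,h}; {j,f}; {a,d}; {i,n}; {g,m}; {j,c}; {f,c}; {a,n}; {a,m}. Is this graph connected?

Component: {c, f, j}
Component: {a, b, d, e, g, h, i, k, l, m, n}
No edge joins these 2 groups, so the graph is disconnected.

No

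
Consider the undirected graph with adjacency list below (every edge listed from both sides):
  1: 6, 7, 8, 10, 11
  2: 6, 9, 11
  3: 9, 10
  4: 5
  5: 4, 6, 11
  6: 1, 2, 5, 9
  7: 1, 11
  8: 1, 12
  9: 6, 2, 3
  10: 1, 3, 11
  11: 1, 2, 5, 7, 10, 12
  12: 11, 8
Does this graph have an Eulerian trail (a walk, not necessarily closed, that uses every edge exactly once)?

No

Degrees: 1:5, 2:3, 3:2, 4:1, 5:3, 6:4, 7:2, 8:2, 9:3, 10:3, 11:6, 12:2
Odd-degree vertices: 1, 2, 4, 5, 9, 10 (6 total).
With 6 odd-degree vertices (more than two), no single trail can use every edge.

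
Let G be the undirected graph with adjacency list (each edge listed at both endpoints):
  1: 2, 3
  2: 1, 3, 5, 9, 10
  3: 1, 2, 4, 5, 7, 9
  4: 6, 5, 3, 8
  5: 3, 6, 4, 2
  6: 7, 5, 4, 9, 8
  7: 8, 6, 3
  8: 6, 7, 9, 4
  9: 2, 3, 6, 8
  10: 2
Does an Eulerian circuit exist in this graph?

Degrees: 1:2, 2:5, 3:6, 4:4, 5:4, 6:5, 7:3, 8:4, 9:4, 10:1
Vertices with odd degree: 2, 6, 7, 10. An Eulerian circuit requires all degrees even.

No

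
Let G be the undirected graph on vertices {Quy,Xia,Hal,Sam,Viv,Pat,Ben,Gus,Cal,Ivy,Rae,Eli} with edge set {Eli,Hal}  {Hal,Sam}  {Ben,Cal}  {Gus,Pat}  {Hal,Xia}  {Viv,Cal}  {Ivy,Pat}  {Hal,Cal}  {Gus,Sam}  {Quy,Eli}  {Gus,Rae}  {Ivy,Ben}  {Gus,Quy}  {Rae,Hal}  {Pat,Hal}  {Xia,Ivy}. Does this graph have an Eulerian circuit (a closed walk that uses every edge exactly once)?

Degrees: Quy:2, Xia:2, Hal:6, Sam:2, Viv:1, Pat:3, Ben:2, Gus:4, Cal:3, Ivy:3, Rae:2, Eli:2
Vertices with odd degree: Viv, Pat, Cal, Ivy. An Eulerian circuit requires all degrees even.

No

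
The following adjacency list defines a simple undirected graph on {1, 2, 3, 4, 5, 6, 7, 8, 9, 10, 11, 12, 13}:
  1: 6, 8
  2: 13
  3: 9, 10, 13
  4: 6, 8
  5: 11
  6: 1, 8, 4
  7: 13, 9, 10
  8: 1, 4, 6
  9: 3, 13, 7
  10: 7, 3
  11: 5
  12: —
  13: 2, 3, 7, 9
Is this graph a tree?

No

|V| = 13, |E| = 14.
It splits into 4 components, so it cannot be a tree.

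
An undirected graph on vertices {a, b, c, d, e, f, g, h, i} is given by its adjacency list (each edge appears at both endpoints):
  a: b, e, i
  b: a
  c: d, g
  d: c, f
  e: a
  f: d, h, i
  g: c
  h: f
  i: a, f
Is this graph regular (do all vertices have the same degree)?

No

Degrees: a:3, b:1, c:2, d:2, e:1, f:3, g:1, h:1, i:2
Degrees are not all equal (e.g. deg(b)=1 but deg(a)=3); not regular.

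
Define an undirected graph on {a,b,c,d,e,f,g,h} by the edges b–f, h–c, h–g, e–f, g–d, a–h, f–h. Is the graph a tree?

The graph has 8 vertices and 7 edges.
It is connected with exactly 7 edges, hence acyclic — it is a tree.

Yes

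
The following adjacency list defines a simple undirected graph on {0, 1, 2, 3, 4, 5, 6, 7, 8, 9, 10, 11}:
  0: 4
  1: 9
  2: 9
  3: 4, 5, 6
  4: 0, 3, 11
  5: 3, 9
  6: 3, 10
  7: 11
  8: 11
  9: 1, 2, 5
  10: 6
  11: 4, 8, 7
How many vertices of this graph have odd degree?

10

Degrees: 0:1, 1:1, 2:1, 3:3, 4:3, 5:2, 6:2, 7:1, 8:1, 9:3, 10:1, 11:3
Odd-degree vertices: 0, 1, 2, 3, 4, 7, 8, 9, 10, 11.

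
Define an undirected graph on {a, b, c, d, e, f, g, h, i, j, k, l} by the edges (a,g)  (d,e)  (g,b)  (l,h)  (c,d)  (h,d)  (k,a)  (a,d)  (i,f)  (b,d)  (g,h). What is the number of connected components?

Component: {j}
Component: {f, i}
Component: {a, b, c, d, e, g, h, k, l}

3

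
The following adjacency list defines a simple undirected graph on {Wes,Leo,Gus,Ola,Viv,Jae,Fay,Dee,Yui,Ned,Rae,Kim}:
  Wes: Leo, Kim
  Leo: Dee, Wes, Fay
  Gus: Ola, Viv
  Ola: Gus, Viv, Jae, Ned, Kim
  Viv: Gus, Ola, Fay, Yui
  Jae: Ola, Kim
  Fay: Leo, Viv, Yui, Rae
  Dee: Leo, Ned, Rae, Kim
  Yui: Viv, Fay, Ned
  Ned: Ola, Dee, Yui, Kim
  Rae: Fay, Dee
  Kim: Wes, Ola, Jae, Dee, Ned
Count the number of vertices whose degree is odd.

4

Degrees: Wes:2, Leo:3, Gus:2, Ola:5, Viv:4, Jae:2, Fay:4, Dee:4, Yui:3, Ned:4, Rae:2, Kim:5
Odd-degree vertices: Leo, Ola, Yui, Kim.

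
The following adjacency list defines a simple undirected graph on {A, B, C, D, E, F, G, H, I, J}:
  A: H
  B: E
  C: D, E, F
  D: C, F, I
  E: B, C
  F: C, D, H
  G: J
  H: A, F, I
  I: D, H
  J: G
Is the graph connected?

No

Component: {G, J}
Component: {A, B, C, D, E, F, H, I}
No edge joins these 2 groups, so the graph is disconnected.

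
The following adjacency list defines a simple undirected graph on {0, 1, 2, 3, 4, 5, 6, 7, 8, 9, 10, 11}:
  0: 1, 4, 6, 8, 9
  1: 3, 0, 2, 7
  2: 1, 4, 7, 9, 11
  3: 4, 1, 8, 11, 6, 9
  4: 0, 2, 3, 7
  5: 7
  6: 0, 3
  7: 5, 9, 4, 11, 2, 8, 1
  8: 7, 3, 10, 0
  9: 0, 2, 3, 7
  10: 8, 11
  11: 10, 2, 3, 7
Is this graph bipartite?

7-2-11-7 is an odd cycle (length 3), and a bipartite graph can contain only even cycles.

No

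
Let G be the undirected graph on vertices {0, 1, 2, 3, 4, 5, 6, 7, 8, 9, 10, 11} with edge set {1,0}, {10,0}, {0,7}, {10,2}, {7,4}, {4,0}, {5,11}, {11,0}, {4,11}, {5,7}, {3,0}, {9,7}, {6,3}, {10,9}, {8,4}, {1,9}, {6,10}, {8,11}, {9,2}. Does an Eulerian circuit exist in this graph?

Degrees: 0:6, 1:2, 2:2, 3:2, 4:4, 5:2, 6:2, 7:4, 8:2, 9:4, 10:4, 11:4
Every vertex has even degree and the edges form a single connected piece, so an Eulerian circuit exists.

Yes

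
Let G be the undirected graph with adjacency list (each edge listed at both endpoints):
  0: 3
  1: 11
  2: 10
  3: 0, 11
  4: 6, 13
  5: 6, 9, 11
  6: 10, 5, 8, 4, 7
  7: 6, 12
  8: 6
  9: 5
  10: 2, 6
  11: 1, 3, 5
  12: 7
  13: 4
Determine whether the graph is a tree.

The graph has 14 vertices and 13 edges.
Connected and |E| = |V| - 1, which characterizes a tree.

Yes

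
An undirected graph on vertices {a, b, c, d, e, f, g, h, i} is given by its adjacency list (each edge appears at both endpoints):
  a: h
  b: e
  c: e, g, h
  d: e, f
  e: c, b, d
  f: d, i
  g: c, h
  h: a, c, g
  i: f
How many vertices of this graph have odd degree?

Degrees: a:1, b:1, c:3, d:2, e:3, f:2, g:2, h:3, i:1
Odd-degree vertices: a, b, c, e, h, i.

6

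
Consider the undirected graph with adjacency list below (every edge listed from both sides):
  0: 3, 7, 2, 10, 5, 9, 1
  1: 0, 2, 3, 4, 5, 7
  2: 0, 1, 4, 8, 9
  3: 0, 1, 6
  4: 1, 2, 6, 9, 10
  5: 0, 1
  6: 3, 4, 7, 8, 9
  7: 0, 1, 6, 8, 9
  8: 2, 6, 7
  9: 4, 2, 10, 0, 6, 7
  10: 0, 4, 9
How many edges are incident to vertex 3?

3

Neighbors of 3: 0, 1, 6.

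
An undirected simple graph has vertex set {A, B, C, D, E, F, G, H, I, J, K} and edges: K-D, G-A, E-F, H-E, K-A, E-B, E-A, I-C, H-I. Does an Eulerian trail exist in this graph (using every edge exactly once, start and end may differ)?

No

Degrees: A:3, B:1, C:1, D:1, E:4, F:1, G:1, H:2, I:2, J:0, K:2
Odd-degree vertices: A, B, C, D, F, G (6 total).
An Eulerian trail requires 0 or 2 odd-degree vertices; here there are 6.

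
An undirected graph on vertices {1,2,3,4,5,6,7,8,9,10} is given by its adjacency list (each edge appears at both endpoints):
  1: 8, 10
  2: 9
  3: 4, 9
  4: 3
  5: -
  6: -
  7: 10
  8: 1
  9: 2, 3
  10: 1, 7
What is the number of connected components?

Component: {5}
Component: {6}
Component: {1, 7, 8, 10}
Component: {2, 3, 4, 9}

4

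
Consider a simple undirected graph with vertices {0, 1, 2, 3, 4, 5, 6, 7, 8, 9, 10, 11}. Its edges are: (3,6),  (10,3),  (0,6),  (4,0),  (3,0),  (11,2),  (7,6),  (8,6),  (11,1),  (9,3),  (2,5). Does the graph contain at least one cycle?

|V| = 12, |E| = 11, number of components = 2.
Since 11 > 12 - 2, a cycle must exist; for instance 0-3-6-0.

Yes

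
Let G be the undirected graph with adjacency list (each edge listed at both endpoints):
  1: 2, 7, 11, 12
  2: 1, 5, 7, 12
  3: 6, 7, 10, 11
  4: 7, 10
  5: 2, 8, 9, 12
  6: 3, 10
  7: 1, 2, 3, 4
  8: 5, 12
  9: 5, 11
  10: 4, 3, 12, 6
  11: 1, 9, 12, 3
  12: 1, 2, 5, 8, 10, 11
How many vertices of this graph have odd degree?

Degrees: 1:4, 2:4, 3:4, 4:2, 5:4, 6:2, 7:4, 8:2, 9:2, 10:4, 11:4, 12:6
Odd-degree vertices: none.

0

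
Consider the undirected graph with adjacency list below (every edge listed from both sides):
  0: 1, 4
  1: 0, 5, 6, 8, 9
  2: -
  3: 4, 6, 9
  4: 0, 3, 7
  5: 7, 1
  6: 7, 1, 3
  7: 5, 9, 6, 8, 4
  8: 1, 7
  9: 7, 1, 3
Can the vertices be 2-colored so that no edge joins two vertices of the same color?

1-0-4-7-9-1 is an odd cycle (length 5), and a bipartite graph can contain only even cycles.

No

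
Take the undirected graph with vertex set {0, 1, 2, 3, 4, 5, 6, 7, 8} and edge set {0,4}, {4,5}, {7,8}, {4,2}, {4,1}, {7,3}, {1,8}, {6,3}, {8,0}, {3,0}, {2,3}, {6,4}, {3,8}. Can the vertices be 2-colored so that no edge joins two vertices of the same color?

The cycle 0-3-8-0 has length 3, which is odd, so the graph is not bipartite.

No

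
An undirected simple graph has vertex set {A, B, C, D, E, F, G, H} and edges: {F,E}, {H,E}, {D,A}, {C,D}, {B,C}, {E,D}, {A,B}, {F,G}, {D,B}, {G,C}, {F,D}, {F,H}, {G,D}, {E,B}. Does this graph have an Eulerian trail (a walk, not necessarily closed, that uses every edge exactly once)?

Degrees: A:2, B:4, C:3, D:6, E:4, F:4, G:3, H:2
Odd-degree vertices: C, G (2 total).
With 2 odd-degree vertices and all edges in one connected piece, an Eulerian trail exists (from C to G).

Yes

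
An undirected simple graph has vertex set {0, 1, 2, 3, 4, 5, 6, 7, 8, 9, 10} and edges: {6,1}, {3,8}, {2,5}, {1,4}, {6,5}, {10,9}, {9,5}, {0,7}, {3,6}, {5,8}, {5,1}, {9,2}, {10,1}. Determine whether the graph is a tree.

No

|V| = 11, |E| = 13.
It splits into 2 components, so it cannot be a tree.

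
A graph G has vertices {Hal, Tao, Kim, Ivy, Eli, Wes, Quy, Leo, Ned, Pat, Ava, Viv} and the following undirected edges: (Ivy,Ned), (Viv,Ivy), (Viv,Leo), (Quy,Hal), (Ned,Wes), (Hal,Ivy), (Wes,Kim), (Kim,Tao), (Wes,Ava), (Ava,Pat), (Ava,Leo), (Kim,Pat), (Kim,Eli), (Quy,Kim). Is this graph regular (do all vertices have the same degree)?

Degrees: Hal:2, Tao:1, Kim:5, Ivy:3, Eli:1, Wes:3, Quy:2, Leo:2, Ned:2, Pat:2, Ava:3, Viv:2
Degrees are not all equal (e.g. deg(Tao)=1 but deg(Kim)=5); not regular.

No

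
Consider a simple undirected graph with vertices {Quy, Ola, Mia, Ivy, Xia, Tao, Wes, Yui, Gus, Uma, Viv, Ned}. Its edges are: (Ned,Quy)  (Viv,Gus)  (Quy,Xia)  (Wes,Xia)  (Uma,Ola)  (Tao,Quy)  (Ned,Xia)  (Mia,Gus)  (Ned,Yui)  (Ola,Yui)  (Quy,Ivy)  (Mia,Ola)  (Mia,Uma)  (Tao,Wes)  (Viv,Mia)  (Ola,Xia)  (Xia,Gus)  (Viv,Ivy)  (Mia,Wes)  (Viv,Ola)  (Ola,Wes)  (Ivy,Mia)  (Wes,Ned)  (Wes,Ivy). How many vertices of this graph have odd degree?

Degrees: Quy:4, Ola:6, Mia:6, Ivy:4, Xia:5, Tao:2, Wes:6, Yui:2, Gus:3, Uma:2, Viv:4, Ned:4
Odd-degree vertices: Xia, Gus.

2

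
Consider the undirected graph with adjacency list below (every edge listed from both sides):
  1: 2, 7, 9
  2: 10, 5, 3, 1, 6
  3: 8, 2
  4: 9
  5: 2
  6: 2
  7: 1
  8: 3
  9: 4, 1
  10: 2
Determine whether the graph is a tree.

The graph has 10 vertices and 9 edges.
Connected and |E| = |V| - 1, which characterizes a tree.

Yes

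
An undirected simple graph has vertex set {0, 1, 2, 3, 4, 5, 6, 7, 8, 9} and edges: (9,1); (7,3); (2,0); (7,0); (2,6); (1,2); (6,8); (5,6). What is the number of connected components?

Component: {4}
Component: {0, 1, 2, 3, 5, 6, 7, 8, 9}

2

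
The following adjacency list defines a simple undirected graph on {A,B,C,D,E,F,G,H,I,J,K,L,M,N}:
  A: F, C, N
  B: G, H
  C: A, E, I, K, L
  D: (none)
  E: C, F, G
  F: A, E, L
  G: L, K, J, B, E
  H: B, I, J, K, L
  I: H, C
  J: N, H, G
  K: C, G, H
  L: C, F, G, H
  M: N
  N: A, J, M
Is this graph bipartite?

Partition the vertices as {C, D, F, G, H, N} vs {A, B, E, I, J, K, L, M}. Each listed edge has one endpoint in each part, so the graph is bipartite.

Yes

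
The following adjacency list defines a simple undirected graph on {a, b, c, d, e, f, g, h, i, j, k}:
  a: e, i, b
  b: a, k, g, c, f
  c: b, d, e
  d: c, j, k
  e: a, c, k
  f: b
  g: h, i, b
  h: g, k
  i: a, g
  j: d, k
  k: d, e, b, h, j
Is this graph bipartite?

No

j-d-k-j is an odd cycle (length 3), and a bipartite graph can contain only even cycles.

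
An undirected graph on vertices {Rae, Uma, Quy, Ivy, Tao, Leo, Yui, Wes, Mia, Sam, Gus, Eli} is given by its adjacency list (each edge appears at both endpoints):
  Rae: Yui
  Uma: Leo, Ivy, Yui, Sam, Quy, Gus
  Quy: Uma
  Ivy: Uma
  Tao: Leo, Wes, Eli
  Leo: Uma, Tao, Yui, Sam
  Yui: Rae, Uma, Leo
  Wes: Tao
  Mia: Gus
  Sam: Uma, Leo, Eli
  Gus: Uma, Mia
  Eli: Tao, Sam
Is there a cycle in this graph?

|V| = 12, |E| = 14, number of components = 1.
One cycle is Leo-Tao-Eli-Sam-Leo.

Yes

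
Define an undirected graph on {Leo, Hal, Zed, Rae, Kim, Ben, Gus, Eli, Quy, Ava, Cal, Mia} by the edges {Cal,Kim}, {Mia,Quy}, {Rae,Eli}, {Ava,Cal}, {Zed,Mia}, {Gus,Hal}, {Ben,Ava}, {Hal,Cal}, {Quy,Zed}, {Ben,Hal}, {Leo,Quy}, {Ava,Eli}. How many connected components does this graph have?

2

Component: {Leo, Zed, Quy, Mia}
Component: {Hal, Rae, Kim, Ben, Gus, Eli, Ava, Cal}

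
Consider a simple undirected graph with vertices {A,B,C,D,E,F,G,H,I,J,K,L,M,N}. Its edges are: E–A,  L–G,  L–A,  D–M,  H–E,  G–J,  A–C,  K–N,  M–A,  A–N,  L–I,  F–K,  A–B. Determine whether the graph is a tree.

Yes

|V| = 14, |E| = 13.
It is connected with exactly 13 edges, hence acyclic — it is a tree.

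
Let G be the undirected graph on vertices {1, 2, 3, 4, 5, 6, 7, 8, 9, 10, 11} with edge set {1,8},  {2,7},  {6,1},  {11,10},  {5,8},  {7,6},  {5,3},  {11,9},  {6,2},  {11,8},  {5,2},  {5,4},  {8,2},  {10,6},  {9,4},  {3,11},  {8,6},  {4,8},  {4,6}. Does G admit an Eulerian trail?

Yes

Degrees: 1:2, 2:4, 3:2, 4:4, 5:4, 6:6, 7:2, 8:6, 9:2, 10:2, 11:4
Odd-degree vertices: none (0 total).
The non-isolated vertices are connected and exactly 0 have odd degree, so an Eulerian trail exists.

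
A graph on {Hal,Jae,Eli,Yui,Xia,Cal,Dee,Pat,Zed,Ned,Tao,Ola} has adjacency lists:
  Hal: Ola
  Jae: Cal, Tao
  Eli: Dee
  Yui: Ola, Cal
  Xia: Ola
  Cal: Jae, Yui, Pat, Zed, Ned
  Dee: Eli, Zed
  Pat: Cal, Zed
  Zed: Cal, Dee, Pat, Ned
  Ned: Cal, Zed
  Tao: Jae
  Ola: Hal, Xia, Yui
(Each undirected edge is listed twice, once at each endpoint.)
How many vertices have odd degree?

6

Degrees: Hal:1, Jae:2, Eli:1, Yui:2, Xia:1, Cal:5, Dee:2, Pat:2, Zed:4, Ned:2, Tao:1, Ola:3
Odd-degree vertices: Hal, Eli, Xia, Cal, Tao, Ola.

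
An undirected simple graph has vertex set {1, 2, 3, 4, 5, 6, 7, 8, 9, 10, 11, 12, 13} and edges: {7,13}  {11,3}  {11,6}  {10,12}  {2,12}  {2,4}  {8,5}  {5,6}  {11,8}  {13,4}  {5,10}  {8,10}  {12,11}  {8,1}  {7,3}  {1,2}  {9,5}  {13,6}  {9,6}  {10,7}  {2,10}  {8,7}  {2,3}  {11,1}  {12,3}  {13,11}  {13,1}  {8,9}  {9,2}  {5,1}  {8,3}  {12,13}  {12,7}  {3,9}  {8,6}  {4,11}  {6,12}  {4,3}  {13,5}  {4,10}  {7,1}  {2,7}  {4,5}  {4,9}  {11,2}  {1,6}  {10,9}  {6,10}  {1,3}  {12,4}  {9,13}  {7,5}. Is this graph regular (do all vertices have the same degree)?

Degrees: 1:8, 2:8, 3:8, 4:8, 5:8, 6:8, 7:8, 8:8, 9:8, 10:8, 11:8, 12:8, 13:8
Every vertex has degree 8, so the graph is 8-regular.

Yes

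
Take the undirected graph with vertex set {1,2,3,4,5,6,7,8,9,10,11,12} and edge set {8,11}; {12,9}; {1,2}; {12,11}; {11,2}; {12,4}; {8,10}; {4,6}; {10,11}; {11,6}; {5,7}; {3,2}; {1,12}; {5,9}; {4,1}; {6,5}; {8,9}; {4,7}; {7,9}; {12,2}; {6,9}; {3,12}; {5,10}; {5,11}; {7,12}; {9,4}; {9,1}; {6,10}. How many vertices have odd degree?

6

Degrees: 1:4, 2:4, 3:2, 4:5, 5:5, 6:5, 7:4, 8:3, 9:7, 10:4, 11:6, 12:7
Odd-degree vertices: 4, 5, 6, 8, 9, 12.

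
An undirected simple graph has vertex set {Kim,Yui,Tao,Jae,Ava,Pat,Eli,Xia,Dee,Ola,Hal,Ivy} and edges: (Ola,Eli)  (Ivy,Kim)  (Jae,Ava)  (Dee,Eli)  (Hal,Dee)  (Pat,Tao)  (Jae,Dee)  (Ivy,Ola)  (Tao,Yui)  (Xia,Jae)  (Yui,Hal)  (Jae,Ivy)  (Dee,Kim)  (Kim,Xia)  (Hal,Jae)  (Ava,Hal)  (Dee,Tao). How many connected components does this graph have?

1

Component: {Kim, Yui, Tao, Jae, Ava, Pat, Eli, Xia, Dee, Ola, Hal, Ivy}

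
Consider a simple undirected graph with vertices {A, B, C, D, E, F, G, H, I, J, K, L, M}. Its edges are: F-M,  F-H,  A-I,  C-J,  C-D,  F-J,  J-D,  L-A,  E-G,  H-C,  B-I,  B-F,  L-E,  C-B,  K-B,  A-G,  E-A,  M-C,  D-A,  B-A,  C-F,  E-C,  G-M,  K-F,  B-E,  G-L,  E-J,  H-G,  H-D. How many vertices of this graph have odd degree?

Degrees: A:6, B:6, C:7, D:4, E:6, F:6, G:5, H:4, I:2, J:4, K:2, L:3, M:3
Odd-degree vertices: C, G, L, M.

4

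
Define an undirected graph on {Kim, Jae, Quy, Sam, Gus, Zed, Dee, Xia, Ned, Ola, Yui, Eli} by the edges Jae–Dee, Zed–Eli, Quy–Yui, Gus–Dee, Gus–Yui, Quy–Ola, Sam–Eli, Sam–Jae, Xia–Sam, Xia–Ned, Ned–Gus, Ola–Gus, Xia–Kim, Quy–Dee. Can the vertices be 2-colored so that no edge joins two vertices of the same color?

Yes

Color {Jae, Quy, Gus, Xia, Eli} black and {Kim, Sam, Zed, Dee, Ned, Ola, Yui} white. No edge joins two same-colored vertices, so the graph is bipartite.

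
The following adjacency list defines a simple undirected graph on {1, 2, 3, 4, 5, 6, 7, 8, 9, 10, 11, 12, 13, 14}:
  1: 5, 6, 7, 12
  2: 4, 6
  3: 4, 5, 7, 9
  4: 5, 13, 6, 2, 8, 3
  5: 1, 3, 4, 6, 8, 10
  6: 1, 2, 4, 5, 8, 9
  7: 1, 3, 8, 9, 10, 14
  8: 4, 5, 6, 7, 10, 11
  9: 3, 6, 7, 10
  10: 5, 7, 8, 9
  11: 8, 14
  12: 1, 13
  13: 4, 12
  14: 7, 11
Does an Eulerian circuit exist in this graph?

Degrees: 1:4, 2:2, 3:4, 4:6, 5:6, 6:6, 7:6, 8:6, 9:4, 10:4, 11:2, 12:2, 13:2, 14:2
Every vertex has even degree and the edges form a single connected piece, so an Eulerian circuit exists.

Yes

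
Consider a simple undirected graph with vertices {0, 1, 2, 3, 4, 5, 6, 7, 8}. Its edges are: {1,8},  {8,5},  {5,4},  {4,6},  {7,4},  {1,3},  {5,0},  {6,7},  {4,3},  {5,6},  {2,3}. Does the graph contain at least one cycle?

The graph has 9 vertices, 11 edges, and 1 connected component.
Since 11 > 9 - 1, a cycle must exist; for instance 4-6-7-4.

Yes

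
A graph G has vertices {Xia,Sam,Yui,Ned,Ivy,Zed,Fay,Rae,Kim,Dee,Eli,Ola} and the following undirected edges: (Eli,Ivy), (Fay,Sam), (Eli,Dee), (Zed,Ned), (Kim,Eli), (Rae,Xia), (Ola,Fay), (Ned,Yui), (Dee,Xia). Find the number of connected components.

3

Component: {Sam, Fay, Ola}
Component: {Yui, Ned, Zed}
Component: {Xia, Ivy, Rae, Kim, Dee, Eli}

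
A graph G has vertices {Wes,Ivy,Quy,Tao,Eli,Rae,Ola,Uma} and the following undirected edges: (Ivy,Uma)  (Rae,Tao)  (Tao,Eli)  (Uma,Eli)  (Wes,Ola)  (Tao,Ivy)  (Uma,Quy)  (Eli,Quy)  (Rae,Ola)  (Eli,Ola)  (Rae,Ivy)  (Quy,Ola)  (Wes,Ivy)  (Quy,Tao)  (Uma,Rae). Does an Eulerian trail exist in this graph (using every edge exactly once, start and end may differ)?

Yes

Degrees: Wes:2, Ivy:4, Quy:4, Tao:4, Eli:4, Rae:4, Ola:4, Uma:4
Odd-degree vertices: none (0 total).
With 0 odd-degree vertices and all edges in one connected piece, an Eulerian trail exists.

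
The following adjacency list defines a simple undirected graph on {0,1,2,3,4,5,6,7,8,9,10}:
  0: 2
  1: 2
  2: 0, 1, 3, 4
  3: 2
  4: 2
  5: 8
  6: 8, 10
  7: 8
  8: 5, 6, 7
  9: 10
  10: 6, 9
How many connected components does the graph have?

Component: {0, 1, 2, 3, 4}
Component: {5, 6, 7, 8, 9, 10}

2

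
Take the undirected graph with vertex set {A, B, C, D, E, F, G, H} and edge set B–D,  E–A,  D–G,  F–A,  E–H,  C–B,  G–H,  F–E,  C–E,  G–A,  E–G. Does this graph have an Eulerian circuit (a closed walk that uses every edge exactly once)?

No

Degrees: A:3, B:2, C:2, D:2, E:5, F:2, G:4, H:2
Vertices with odd degree: A, E. An Eulerian circuit requires all degrees even.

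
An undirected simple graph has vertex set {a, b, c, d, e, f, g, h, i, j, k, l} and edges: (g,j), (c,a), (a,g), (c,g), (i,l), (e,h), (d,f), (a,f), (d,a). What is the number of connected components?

5

Component: {b}
Component: {k}
Component: {e, h}
Component: {i, l}
Component: {a, c, d, f, g, j}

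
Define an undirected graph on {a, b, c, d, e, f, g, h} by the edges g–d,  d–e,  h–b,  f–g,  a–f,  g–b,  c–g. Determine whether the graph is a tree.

The graph has 8 vertices and 7 edges.
Connected and |E| = |V| - 1, which characterizes a tree.

Yes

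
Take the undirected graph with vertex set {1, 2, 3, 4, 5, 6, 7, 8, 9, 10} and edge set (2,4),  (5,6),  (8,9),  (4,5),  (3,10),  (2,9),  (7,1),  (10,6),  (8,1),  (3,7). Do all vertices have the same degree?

Degrees: 1:2, 2:2, 3:2, 4:2, 5:2, 6:2, 7:2, 8:2, 9:2, 10:2
All degrees equal 2; the graph is regular.

Yes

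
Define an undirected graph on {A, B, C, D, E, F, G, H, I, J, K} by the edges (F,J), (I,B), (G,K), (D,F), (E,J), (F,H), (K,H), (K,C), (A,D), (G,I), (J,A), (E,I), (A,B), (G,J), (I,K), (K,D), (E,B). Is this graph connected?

Starting from A and exploring outward reaches every vertex (A, D, B, J, F, K, E, I, G, H, C); the graph is connected.

Yes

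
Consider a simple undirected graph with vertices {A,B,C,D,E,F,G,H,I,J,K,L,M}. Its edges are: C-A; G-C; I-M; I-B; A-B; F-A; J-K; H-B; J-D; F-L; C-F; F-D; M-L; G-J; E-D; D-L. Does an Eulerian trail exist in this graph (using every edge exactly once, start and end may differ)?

No

Degrees: A:3, B:3, C:3, D:4, E:1, F:4, G:2, H:1, I:2, J:3, K:1, L:3, M:2
Odd-degree vertices: A, B, C, E, H, J, K, L (8 total).
With 8 odd-degree vertices (more than two), no single trail can use every edge.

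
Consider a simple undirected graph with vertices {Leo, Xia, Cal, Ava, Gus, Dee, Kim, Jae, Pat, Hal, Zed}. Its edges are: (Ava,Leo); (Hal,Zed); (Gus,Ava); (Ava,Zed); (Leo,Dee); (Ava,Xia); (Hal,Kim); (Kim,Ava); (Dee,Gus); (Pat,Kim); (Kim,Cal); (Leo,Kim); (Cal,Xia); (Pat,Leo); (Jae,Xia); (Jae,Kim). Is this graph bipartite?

No

The cycle Ava-Leo-Kim-Ava has length 3, which is odd, so the graph is not bipartite.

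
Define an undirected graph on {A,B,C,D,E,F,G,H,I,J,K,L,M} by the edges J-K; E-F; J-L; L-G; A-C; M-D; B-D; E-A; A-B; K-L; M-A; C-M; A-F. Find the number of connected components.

Component: {H}
Component: {I}
Component: {G, J, K, L}
Component: {A, B, C, D, E, F, M}

4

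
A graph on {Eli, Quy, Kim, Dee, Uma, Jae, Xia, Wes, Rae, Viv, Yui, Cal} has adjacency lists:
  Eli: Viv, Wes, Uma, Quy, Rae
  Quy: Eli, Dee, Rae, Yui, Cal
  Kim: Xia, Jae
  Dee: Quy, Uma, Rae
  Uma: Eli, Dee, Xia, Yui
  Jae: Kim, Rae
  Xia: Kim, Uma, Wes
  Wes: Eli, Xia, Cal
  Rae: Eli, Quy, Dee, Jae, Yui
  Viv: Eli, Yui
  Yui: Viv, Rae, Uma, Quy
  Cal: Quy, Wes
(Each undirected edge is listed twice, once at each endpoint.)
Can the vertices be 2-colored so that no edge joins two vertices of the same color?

Dee-Rae-Quy-Dee is an odd cycle (length 3), and a bipartite graph can contain only even cycles.

No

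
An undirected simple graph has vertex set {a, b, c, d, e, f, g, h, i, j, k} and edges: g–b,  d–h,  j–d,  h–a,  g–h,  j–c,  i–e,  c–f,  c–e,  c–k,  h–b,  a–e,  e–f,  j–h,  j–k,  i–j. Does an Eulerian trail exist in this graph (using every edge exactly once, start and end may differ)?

Degrees: a:2, b:2, c:4, d:2, e:4, f:2, g:2, h:5, i:2, j:5, k:2
Odd-degree vertices: h, j (2 total).
The non-isolated vertices are connected and exactly 2 have odd degree, so an Eulerian trail exists (from h to j).

Yes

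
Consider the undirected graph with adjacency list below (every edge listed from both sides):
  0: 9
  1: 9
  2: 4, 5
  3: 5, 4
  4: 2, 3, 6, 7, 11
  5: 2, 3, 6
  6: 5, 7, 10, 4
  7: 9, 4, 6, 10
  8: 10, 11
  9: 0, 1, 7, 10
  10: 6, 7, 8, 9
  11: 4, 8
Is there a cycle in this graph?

|V| = 12, |E| = 17, number of components = 1.
Since 17 > 12 - 1, a cycle must exist; for instance 10-6-4-11-8-10.

Yes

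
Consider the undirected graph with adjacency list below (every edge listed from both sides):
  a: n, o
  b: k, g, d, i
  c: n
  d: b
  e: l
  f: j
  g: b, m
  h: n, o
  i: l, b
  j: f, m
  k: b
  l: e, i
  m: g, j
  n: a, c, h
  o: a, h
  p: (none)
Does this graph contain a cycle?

|V| = 16, |E| = 14, number of components = 3.
One cycle is a-o-h-n-a.

Yes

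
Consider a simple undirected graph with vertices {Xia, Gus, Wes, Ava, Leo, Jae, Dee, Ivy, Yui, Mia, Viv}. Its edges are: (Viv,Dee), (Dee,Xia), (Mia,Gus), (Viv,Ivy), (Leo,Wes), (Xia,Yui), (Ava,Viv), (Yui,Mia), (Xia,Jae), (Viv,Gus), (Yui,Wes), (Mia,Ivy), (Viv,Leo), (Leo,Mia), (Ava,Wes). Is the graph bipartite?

Color {Gus, Ava, Leo, Jae, Dee, Ivy, Yui} black and {Xia, Wes, Mia, Viv} white. No edge joins two same-colored vertices, so the graph is bipartite.

Yes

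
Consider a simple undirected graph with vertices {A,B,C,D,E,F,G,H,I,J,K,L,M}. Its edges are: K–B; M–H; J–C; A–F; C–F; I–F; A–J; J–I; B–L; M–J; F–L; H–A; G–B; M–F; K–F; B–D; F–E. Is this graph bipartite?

Yes

Partition the vertices as {B, F, H, J} vs {A, C, D, E, G, I, K, L, M}. Each listed edge has one endpoint in each part, so the graph is bipartite.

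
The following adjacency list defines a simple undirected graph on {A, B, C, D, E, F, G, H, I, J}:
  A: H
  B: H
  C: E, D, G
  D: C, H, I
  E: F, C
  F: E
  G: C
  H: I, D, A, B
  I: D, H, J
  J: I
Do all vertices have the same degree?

Degrees: A:1, B:1, C:3, D:3, E:2, F:1, G:1, H:4, I:3, J:1
Degrees are not all equal (e.g. deg(A)=1 but deg(H)=4); not regular.

No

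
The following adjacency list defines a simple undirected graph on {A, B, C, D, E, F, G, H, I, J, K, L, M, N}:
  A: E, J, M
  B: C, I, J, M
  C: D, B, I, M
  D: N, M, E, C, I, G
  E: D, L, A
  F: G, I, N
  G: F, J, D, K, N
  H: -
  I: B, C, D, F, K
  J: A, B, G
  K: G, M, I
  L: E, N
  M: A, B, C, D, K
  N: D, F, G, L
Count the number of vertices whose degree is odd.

8

Degrees: A:3, B:4, C:4, D:6, E:3, F:3, G:5, H:0, I:5, J:3, K:3, L:2, M:5, N:4
Odd-degree vertices: A, E, F, G, I, J, K, M.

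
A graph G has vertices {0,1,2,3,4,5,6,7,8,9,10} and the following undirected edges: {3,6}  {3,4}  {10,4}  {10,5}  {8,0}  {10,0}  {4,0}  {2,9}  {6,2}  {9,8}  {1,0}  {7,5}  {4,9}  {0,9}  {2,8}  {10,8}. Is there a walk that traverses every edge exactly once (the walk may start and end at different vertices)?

Degrees: 0:5, 1:1, 2:3, 3:2, 4:4, 5:2, 6:2, 7:1, 8:4, 9:4, 10:4
Odd-degree vertices: 0, 1, 2, 7 (4 total).
An Eulerian trail requires 0 or 2 odd-degree vertices; here there are 4.

No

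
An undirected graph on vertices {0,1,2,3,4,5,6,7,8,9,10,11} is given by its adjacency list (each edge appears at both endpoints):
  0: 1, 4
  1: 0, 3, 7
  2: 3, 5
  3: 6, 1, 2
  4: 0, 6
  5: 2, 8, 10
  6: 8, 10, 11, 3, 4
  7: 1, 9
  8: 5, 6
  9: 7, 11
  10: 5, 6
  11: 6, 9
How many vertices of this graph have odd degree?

Degrees: 0:2, 1:3, 2:2, 3:3, 4:2, 5:3, 6:5, 7:2, 8:2, 9:2, 10:2, 11:2
Odd-degree vertices: 1, 3, 5, 6.

4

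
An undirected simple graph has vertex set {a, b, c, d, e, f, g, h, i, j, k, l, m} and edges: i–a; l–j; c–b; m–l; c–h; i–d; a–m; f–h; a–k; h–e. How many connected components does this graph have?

3

Component: {g}
Component: {b, c, e, f, h}
Component: {a, d, i, j, k, l, m}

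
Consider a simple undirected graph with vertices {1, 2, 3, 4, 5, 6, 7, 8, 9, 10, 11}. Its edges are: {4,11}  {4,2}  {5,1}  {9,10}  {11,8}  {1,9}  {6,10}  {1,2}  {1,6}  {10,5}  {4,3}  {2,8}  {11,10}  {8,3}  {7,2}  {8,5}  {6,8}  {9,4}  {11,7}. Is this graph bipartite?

Yes

A valid 2-coloring puts {2, 3, 5, 6, 9, 11} on one side and {1, 4, 7, 8, 10} on the other; every edge crosses between the two sides.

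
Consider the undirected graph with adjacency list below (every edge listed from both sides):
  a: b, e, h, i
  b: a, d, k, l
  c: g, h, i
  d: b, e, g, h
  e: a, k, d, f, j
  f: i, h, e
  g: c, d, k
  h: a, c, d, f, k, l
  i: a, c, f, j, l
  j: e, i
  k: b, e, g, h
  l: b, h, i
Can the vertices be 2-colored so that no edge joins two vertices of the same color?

Yes

Partition the vertices as {b, e, g, h, i} vs {a, c, d, f, j, k, l}. Each listed edge has one endpoint in each part, so the graph is bipartite.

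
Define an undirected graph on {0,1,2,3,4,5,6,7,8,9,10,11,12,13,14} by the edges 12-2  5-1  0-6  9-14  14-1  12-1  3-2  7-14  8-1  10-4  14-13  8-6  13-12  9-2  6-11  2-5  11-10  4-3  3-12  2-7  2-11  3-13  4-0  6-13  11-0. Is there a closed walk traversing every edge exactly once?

No

Degrees: 0:3, 1:4, 2:6, 3:4, 4:3, 5:2, 6:4, 7:2, 8:2, 9:2, 10:2, 11:4, 12:4, 13:4, 14:4
0, 4 have odd degree; an Eulerian circuit needs every degree to be even, so none exists.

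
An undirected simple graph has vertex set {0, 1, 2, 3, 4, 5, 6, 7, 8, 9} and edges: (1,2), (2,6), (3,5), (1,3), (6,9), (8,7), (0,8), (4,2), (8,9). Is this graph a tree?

|V| = 10, |E| = 9.
Connected and |E| = |V| - 1, which characterizes a tree.

Yes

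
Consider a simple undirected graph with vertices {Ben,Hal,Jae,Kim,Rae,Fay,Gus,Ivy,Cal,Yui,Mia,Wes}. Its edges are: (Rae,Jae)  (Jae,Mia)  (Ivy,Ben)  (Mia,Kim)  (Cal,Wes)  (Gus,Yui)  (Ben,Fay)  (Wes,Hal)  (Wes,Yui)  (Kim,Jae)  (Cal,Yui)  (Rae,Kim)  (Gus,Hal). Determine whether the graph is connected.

No

Component: {Ben, Fay, Ivy}
Component: {Jae, Kim, Rae, Mia}
Component: {Hal, Gus, Cal, Yui, Wes}
No edge joins these 3 groups, so the graph is disconnected.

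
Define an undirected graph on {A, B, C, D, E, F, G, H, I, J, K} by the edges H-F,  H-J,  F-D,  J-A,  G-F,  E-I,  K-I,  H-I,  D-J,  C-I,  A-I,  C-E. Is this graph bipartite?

No

E-C-I-E is an odd cycle (length 3), and a bipartite graph can contain only even cycles.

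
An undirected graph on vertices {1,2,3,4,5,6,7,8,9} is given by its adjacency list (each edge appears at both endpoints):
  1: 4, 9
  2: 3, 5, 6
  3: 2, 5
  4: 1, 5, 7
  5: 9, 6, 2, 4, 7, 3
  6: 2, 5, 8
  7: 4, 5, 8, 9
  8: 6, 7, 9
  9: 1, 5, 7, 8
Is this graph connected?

Yes

Starting from 1 and exploring outward reaches every vertex (1, 4, 9, 7, 5, 8, 3, 2, 6); the graph is connected.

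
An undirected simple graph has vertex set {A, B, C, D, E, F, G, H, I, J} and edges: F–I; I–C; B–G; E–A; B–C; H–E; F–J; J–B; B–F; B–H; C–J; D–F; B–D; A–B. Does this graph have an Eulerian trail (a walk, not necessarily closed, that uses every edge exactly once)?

Degrees: A:2, B:7, C:3, D:2, E:2, F:4, G:1, H:2, I:2, J:3
Odd-degree vertices: B, C, G, J (4 total).
With 4 odd-degree vertices (more than two), no single trail can use every edge.

No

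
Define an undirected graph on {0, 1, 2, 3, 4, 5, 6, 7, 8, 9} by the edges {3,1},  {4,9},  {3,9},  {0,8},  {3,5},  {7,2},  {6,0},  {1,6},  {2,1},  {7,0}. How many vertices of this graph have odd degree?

Degrees: 0:3, 1:3, 2:2, 3:3, 4:1, 5:1, 6:2, 7:2, 8:1, 9:2
Odd-degree vertices: 0, 1, 3, 4, 5, 8.

6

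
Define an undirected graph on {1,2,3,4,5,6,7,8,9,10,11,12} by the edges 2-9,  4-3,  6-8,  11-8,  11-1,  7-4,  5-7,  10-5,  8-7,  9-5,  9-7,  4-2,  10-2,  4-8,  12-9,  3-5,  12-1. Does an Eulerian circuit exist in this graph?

No

Degrees: 1:2, 2:3, 3:2, 4:4, 5:4, 6:1, 7:4, 8:4, 9:4, 10:2, 11:2, 12:2
2, 6 have odd degree; an Eulerian circuit needs every degree to be even, so none exists.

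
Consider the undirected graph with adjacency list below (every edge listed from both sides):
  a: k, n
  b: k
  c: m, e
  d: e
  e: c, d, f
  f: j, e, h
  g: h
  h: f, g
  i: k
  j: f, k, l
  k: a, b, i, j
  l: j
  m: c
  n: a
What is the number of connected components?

1

Component: {a, b, c, d, e, f, g, h, i, j, k, l, m, n}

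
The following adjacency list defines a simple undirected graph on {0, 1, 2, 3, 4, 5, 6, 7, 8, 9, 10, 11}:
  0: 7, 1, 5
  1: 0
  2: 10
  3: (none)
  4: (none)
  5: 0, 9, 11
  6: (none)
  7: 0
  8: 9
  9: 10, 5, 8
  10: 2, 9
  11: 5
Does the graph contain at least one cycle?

|V| = 12, |E| = 8, number of components = 4.
A forest on 12 vertices with 4 components has exactly 8 edges, which matches — so no cycle.

No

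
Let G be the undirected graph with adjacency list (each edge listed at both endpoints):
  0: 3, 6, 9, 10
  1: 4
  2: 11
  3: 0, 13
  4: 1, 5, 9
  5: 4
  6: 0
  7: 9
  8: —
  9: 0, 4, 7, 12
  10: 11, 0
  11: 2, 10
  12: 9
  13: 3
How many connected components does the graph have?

2

Component: {8}
Component: {0, 1, 2, 3, 4, 5, 6, 7, 9, 10, 11, 12, 13}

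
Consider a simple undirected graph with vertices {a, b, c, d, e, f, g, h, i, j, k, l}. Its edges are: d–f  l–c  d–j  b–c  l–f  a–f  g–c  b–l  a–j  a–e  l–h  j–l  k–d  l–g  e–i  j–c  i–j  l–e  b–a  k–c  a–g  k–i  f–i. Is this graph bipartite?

No

g-c-l-g is an odd cycle (length 3), and a bipartite graph can contain only even cycles.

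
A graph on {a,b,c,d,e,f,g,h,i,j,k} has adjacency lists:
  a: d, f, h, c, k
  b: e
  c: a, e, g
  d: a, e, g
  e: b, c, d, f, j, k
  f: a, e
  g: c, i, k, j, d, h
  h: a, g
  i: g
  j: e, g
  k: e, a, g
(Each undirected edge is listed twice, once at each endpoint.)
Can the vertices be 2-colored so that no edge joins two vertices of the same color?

Yes

Partition the vertices as {b, c, d, f, h, i, j, k} vs {a, e, g}. Each listed edge has one endpoint in each part, so the graph is bipartite.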